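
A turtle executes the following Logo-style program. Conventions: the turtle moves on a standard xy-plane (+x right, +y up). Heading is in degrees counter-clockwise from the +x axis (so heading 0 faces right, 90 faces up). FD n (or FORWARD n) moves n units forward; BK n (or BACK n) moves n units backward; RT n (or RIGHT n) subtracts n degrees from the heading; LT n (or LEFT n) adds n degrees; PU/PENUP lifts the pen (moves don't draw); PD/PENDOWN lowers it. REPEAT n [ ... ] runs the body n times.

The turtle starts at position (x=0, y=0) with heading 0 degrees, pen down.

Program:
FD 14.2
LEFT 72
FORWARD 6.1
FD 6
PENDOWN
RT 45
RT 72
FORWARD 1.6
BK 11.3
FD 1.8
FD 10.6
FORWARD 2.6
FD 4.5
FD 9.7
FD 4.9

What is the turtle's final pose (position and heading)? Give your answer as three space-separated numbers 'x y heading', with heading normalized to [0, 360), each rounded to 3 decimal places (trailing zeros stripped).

Answer: 35.193 -5.746 315

Derivation:
Executing turtle program step by step:
Start: pos=(0,0), heading=0, pen down
FD 14.2: (0,0) -> (14.2,0) [heading=0, draw]
LT 72: heading 0 -> 72
FD 6.1: (14.2,0) -> (16.085,5.801) [heading=72, draw]
FD 6: (16.085,5.801) -> (17.939,11.508) [heading=72, draw]
PD: pen down
RT 45: heading 72 -> 27
RT 72: heading 27 -> 315
FD 1.6: (17.939,11.508) -> (19.07,10.376) [heading=315, draw]
BK 11.3: (19.07,10.376) -> (11.08,18.367) [heading=315, draw]
FD 1.8: (11.08,18.367) -> (12.353,17.094) [heading=315, draw]
FD 10.6: (12.353,17.094) -> (19.848,9.599) [heading=315, draw]
FD 2.6: (19.848,9.599) -> (21.687,7.76) [heading=315, draw]
FD 4.5: (21.687,7.76) -> (24.869,4.578) [heading=315, draw]
FD 9.7: (24.869,4.578) -> (31.728,-2.281) [heading=315, draw]
FD 4.9: (31.728,-2.281) -> (35.193,-5.746) [heading=315, draw]
Final: pos=(35.193,-5.746), heading=315, 11 segment(s) drawn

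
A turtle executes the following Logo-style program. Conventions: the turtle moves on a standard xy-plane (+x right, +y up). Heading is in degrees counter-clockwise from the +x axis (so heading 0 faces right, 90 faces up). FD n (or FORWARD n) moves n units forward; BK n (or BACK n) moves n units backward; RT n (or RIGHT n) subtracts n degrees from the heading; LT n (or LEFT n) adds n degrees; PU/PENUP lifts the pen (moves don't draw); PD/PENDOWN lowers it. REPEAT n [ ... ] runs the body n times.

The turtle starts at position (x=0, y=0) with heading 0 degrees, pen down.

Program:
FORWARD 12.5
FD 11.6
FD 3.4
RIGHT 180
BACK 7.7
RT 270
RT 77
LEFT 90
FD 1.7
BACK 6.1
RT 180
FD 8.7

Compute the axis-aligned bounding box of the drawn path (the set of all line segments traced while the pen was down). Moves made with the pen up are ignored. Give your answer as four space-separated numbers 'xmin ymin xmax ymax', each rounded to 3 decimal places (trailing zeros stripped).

Executing turtle program step by step:
Start: pos=(0,0), heading=0, pen down
FD 12.5: (0,0) -> (12.5,0) [heading=0, draw]
FD 11.6: (12.5,0) -> (24.1,0) [heading=0, draw]
FD 3.4: (24.1,0) -> (27.5,0) [heading=0, draw]
RT 180: heading 0 -> 180
BK 7.7: (27.5,0) -> (35.2,0) [heading=180, draw]
RT 270: heading 180 -> 270
RT 77: heading 270 -> 193
LT 90: heading 193 -> 283
FD 1.7: (35.2,0) -> (35.582,-1.656) [heading=283, draw]
BK 6.1: (35.582,-1.656) -> (34.21,4.287) [heading=283, draw]
RT 180: heading 283 -> 103
FD 8.7: (34.21,4.287) -> (32.253,12.764) [heading=103, draw]
Final: pos=(32.253,12.764), heading=103, 7 segment(s) drawn

Segment endpoints: x in {0, 12.5, 24.1, 27.5, 32.253, 34.21, 35.2, 35.582}, y in {-1.656, 0, 0, 4.287, 12.764}
xmin=0, ymin=-1.656, xmax=35.582, ymax=12.764

Answer: 0 -1.656 35.582 12.764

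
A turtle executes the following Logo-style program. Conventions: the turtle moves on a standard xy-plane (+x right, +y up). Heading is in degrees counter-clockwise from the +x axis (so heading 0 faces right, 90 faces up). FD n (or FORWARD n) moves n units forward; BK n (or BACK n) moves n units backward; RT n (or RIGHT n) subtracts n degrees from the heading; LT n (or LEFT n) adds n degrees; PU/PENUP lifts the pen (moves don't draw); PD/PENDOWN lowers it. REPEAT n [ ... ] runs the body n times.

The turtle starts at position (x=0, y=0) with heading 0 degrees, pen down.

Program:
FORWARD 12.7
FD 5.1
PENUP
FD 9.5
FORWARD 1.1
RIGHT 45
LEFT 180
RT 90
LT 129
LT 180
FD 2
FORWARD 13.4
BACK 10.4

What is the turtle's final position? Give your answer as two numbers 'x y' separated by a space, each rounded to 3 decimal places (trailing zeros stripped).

Answer: 33.373 -0.523

Derivation:
Executing turtle program step by step:
Start: pos=(0,0), heading=0, pen down
FD 12.7: (0,0) -> (12.7,0) [heading=0, draw]
FD 5.1: (12.7,0) -> (17.8,0) [heading=0, draw]
PU: pen up
FD 9.5: (17.8,0) -> (27.3,0) [heading=0, move]
FD 1.1: (27.3,0) -> (28.4,0) [heading=0, move]
RT 45: heading 0 -> 315
LT 180: heading 315 -> 135
RT 90: heading 135 -> 45
LT 129: heading 45 -> 174
LT 180: heading 174 -> 354
FD 2: (28.4,0) -> (30.389,-0.209) [heading=354, move]
FD 13.4: (30.389,-0.209) -> (43.716,-1.61) [heading=354, move]
BK 10.4: (43.716,-1.61) -> (33.373,-0.523) [heading=354, move]
Final: pos=(33.373,-0.523), heading=354, 2 segment(s) drawn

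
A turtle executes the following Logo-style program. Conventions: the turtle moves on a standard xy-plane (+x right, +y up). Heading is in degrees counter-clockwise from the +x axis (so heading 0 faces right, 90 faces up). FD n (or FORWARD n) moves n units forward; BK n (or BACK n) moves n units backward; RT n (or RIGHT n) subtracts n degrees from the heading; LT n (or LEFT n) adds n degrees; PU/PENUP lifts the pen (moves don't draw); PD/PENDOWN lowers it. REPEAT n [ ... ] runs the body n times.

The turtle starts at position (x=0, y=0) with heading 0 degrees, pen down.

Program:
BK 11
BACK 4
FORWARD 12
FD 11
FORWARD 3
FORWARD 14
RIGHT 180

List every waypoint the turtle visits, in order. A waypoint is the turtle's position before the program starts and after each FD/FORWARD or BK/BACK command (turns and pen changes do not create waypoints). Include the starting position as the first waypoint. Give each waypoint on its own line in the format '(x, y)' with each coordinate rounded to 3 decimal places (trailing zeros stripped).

Answer: (0, 0)
(-11, 0)
(-15, 0)
(-3, 0)
(8, 0)
(11, 0)
(25, 0)

Derivation:
Executing turtle program step by step:
Start: pos=(0,0), heading=0, pen down
BK 11: (0,0) -> (-11,0) [heading=0, draw]
BK 4: (-11,0) -> (-15,0) [heading=0, draw]
FD 12: (-15,0) -> (-3,0) [heading=0, draw]
FD 11: (-3,0) -> (8,0) [heading=0, draw]
FD 3: (8,0) -> (11,0) [heading=0, draw]
FD 14: (11,0) -> (25,0) [heading=0, draw]
RT 180: heading 0 -> 180
Final: pos=(25,0), heading=180, 6 segment(s) drawn
Waypoints (7 total):
(0, 0)
(-11, 0)
(-15, 0)
(-3, 0)
(8, 0)
(11, 0)
(25, 0)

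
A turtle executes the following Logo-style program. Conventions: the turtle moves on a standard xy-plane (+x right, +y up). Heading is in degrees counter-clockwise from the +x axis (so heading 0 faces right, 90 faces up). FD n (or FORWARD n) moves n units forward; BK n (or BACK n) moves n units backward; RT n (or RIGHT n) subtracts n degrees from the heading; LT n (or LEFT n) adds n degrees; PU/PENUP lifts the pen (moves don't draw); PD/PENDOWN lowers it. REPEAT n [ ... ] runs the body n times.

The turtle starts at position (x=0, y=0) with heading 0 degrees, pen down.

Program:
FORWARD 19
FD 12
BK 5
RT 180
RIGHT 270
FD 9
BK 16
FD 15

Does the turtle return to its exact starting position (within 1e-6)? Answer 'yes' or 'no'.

Answer: no

Derivation:
Executing turtle program step by step:
Start: pos=(0,0), heading=0, pen down
FD 19: (0,0) -> (19,0) [heading=0, draw]
FD 12: (19,0) -> (31,0) [heading=0, draw]
BK 5: (31,0) -> (26,0) [heading=0, draw]
RT 180: heading 0 -> 180
RT 270: heading 180 -> 270
FD 9: (26,0) -> (26,-9) [heading=270, draw]
BK 16: (26,-9) -> (26,7) [heading=270, draw]
FD 15: (26,7) -> (26,-8) [heading=270, draw]
Final: pos=(26,-8), heading=270, 6 segment(s) drawn

Start position: (0, 0)
Final position: (26, -8)
Distance = 27.203; >= 1e-6 -> NOT closed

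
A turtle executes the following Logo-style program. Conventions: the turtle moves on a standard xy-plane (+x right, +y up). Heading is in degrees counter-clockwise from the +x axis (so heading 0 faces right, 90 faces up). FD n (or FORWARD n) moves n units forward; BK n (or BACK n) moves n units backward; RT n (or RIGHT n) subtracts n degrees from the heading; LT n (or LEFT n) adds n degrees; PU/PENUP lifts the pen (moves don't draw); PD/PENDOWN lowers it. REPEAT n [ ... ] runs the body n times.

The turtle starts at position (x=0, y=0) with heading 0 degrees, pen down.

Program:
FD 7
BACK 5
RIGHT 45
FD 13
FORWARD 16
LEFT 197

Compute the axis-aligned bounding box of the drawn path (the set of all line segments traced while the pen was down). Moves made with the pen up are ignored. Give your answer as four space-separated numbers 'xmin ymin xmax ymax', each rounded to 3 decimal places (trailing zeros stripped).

Executing turtle program step by step:
Start: pos=(0,0), heading=0, pen down
FD 7: (0,0) -> (7,0) [heading=0, draw]
BK 5: (7,0) -> (2,0) [heading=0, draw]
RT 45: heading 0 -> 315
FD 13: (2,0) -> (11.192,-9.192) [heading=315, draw]
FD 16: (11.192,-9.192) -> (22.506,-20.506) [heading=315, draw]
LT 197: heading 315 -> 152
Final: pos=(22.506,-20.506), heading=152, 4 segment(s) drawn

Segment endpoints: x in {0, 2, 7, 11.192, 22.506}, y in {-20.506, -9.192, 0}
xmin=0, ymin=-20.506, xmax=22.506, ymax=0

Answer: 0 -20.506 22.506 0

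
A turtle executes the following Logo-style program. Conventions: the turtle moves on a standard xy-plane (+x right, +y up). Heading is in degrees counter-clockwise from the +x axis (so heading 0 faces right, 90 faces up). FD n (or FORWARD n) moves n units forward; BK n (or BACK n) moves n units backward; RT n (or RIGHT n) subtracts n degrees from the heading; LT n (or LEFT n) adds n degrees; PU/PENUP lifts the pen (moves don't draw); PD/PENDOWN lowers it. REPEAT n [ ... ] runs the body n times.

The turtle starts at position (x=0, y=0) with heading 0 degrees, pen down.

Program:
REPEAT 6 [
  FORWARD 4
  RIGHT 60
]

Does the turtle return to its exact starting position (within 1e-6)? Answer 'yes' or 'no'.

Answer: yes

Derivation:
Executing turtle program step by step:
Start: pos=(0,0), heading=0, pen down
REPEAT 6 [
  -- iteration 1/6 --
  FD 4: (0,0) -> (4,0) [heading=0, draw]
  RT 60: heading 0 -> 300
  -- iteration 2/6 --
  FD 4: (4,0) -> (6,-3.464) [heading=300, draw]
  RT 60: heading 300 -> 240
  -- iteration 3/6 --
  FD 4: (6,-3.464) -> (4,-6.928) [heading=240, draw]
  RT 60: heading 240 -> 180
  -- iteration 4/6 --
  FD 4: (4,-6.928) -> (0,-6.928) [heading=180, draw]
  RT 60: heading 180 -> 120
  -- iteration 5/6 --
  FD 4: (0,-6.928) -> (-2,-3.464) [heading=120, draw]
  RT 60: heading 120 -> 60
  -- iteration 6/6 --
  FD 4: (-2,-3.464) -> (0,0) [heading=60, draw]
  RT 60: heading 60 -> 0
]
Final: pos=(0,0), heading=0, 6 segment(s) drawn

Start position: (0, 0)
Final position: (0, 0)
Distance = 0; < 1e-6 -> CLOSED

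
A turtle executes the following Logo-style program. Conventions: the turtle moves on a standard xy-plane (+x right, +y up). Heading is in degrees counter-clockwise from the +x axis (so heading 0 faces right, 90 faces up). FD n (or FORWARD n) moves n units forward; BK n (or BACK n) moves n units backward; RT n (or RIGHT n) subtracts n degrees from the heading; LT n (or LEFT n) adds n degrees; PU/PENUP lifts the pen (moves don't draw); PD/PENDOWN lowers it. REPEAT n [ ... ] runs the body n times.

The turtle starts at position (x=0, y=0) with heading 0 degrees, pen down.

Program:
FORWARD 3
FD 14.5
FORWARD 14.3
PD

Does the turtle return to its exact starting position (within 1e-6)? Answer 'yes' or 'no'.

Answer: no

Derivation:
Executing turtle program step by step:
Start: pos=(0,0), heading=0, pen down
FD 3: (0,0) -> (3,0) [heading=0, draw]
FD 14.5: (3,0) -> (17.5,0) [heading=0, draw]
FD 14.3: (17.5,0) -> (31.8,0) [heading=0, draw]
PD: pen down
Final: pos=(31.8,0), heading=0, 3 segment(s) drawn

Start position: (0, 0)
Final position: (31.8, 0)
Distance = 31.8; >= 1e-6 -> NOT closed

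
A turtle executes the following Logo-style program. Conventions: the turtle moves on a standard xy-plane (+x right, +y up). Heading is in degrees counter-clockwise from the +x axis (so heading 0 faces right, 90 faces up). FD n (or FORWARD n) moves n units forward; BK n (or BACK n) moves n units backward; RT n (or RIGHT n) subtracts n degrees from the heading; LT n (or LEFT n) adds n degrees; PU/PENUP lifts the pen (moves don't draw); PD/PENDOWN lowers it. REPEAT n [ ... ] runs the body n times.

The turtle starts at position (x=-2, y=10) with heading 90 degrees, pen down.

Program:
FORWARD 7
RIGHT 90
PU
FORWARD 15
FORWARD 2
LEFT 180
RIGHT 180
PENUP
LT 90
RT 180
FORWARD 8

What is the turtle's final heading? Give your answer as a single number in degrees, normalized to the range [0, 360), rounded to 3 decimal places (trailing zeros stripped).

Executing turtle program step by step:
Start: pos=(-2,10), heading=90, pen down
FD 7: (-2,10) -> (-2,17) [heading=90, draw]
RT 90: heading 90 -> 0
PU: pen up
FD 15: (-2,17) -> (13,17) [heading=0, move]
FD 2: (13,17) -> (15,17) [heading=0, move]
LT 180: heading 0 -> 180
RT 180: heading 180 -> 0
PU: pen up
LT 90: heading 0 -> 90
RT 180: heading 90 -> 270
FD 8: (15,17) -> (15,9) [heading=270, move]
Final: pos=(15,9), heading=270, 1 segment(s) drawn

Answer: 270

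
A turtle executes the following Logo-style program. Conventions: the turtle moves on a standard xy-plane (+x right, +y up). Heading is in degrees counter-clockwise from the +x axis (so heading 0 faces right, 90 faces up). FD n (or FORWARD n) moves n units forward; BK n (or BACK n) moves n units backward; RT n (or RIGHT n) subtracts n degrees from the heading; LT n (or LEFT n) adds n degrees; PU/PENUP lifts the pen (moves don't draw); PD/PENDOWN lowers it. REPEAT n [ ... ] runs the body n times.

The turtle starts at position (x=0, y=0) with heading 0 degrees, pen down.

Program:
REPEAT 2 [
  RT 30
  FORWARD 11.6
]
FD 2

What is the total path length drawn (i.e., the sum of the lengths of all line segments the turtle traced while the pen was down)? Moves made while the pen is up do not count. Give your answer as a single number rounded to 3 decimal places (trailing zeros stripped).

Executing turtle program step by step:
Start: pos=(0,0), heading=0, pen down
REPEAT 2 [
  -- iteration 1/2 --
  RT 30: heading 0 -> 330
  FD 11.6: (0,0) -> (10.046,-5.8) [heading=330, draw]
  -- iteration 2/2 --
  RT 30: heading 330 -> 300
  FD 11.6: (10.046,-5.8) -> (15.846,-15.846) [heading=300, draw]
]
FD 2: (15.846,-15.846) -> (16.846,-17.578) [heading=300, draw]
Final: pos=(16.846,-17.578), heading=300, 3 segment(s) drawn

Segment lengths:
  seg 1: (0,0) -> (10.046,-5.8), length = 11.6
  seg 2: (10.046,-5.8) -> (15.846,-15.846), length = 11.6
  seg 3: (15.846,-15.846) -> (16.846,-17.578), length = 2
Total = 25.2

Answer: 25.2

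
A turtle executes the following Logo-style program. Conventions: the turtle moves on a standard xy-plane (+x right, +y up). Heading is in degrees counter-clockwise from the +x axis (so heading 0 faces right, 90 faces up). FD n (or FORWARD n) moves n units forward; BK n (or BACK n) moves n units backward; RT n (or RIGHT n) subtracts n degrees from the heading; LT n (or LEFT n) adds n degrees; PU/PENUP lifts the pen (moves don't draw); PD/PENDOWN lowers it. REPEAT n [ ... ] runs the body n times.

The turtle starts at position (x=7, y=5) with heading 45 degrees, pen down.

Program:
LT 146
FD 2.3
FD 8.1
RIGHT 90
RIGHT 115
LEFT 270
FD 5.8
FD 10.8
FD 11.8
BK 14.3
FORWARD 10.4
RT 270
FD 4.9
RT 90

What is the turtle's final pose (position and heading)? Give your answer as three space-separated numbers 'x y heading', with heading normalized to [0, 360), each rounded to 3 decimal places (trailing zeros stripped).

Answer: -4.382 -21.942 256

Derivation:
Executing turtle program step by step:
Start: pos=(7,5), heading=45, pen down
LT 146: heading 45 -> 191
FD 2.3: (7,5) -> (4.742,4.561) [heading=191, draw]
FD 8.1: (4.742,4.561) -> (-3.209,3.016) [heading=191, draw]
RT 90: heading 191 -> 101
RT 115: heading 101 -> 346
LT 270: heading 346 -> 256
FD 5.8: (-3.209,3.016) -> (-4.612,-2.612) [heading=256, draw]
FD 10.8: (-4.612,-2.612) -> (-7.225,-13.091) [heading=256, draw]
FD 11.8: (-7.225,-13.091) -> (-10.08,-24.541) [heading=256, draw]
BK 14.3: (-10.08,-24.541) -> (-6.62,-10.666) [heading=256, draw]
FD 10.4: (-6.62,-10.666) -> (-9.136,-20.757) [heading=256, draw]
RT 270: heading 256 -> 346
FD 4.9: (-9.136,-20.757) -> (-4.382,-21.942) [heading=346, draw]
RT 90: heading 346 -> 256
Final: pos=(-4.382,-21.942), heading=256, 8 segment(s) drawn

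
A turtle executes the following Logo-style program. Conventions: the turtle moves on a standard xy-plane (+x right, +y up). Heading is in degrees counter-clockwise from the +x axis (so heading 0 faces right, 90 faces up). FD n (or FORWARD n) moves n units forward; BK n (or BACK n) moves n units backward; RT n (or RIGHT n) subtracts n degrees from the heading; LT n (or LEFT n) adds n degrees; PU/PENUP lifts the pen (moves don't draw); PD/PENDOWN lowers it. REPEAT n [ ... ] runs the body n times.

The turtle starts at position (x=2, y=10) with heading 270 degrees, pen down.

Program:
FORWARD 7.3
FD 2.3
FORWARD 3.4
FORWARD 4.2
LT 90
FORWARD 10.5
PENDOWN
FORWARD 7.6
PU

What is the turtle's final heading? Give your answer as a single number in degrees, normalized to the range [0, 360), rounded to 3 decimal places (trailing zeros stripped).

Executing turtle program step by step:
Start: pos=(2,10), heading=270, pen down
FD 7.3: (2,10) -> (2,2.7) [heading=270, draw]
FD 2.3: (2,2.7) -> (2,0.4) [heading=270, draw]
FD 3.4: (2,0.4) -> (2,-3) [heading=270, draw]
FD 4.2: (2,-3) -> (2,-7.2) [heading=270, draw]
LT 90: heading 270 -> 0
FD 10.5: (2,-7.2) -> (12.5,-7.2) [heading=0, draw]
PD: pen down
FD 7.6: (12.5,-7.2) -> (20.1,-7.2) [heading=0, draw]
PU: pen up
Final: pos=(20.1,-7.2), heading=0, 6 segment(s) drawn

Answer: 0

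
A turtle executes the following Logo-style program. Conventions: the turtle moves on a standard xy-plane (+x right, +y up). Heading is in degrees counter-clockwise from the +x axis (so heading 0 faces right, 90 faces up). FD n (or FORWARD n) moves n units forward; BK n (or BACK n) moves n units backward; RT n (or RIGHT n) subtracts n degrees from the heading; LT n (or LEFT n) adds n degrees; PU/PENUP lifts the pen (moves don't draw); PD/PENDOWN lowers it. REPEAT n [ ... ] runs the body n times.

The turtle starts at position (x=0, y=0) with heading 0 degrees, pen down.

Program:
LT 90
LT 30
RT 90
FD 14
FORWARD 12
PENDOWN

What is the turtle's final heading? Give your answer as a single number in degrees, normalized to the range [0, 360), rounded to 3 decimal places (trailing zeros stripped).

Executing turtle program step by step:
Start: pos=(0,0), heading=0, pen down
LT 90: heading 0 -> 90
LT 30: heading 90 -> 120
RT 90: heading 120 -> 30
FD 14: (0,0) -> (12.124,7) [heading=30, draw]
FD 12: (12.124,7) -> (22.517,13) [heading=30, draw]
PD: pen down
Final: pos=(22.517,13), heading=30, 2 segment(s) drawn

Answer: 30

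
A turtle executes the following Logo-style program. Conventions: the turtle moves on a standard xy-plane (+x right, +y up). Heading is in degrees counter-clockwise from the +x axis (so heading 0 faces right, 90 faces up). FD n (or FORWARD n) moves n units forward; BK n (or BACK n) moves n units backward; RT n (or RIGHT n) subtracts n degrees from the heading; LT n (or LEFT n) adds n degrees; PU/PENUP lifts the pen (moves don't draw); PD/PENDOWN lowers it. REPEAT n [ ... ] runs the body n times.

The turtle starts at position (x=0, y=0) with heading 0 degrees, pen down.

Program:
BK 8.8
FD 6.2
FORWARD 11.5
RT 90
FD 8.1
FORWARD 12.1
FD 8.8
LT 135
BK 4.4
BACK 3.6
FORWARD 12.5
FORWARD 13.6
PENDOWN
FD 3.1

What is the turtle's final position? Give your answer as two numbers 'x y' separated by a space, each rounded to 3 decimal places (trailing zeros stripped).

Executing turtle program step by step:
Start: pos=(0,0), heading=0, pen down
BK 8.8: (0,0) -> (-8.8,0) [heading=0, draw]
FD 6.2: (-8.8,0) -> (-2.6,0) [heading=0, draw]
FD 11.5: (-2.6,0) -> (8.9,0) [heading=0, draw]
RT 90: heading 0 -> 270
FD 8.1: (8.9,0) -> (8.9,-8.1) [heading=270, draw]
FD 12.1: (8.9,-8.1) -> (8.9,-20.2) [heading=270, draw]
FD 8.8: (8.9,-20.2) -> (8.9,-29) [heading=270, draw]
LT 135: heading 270 -> 45
BK 4.4: (8.9,-29) -> (5.789,-32.111) [heading=45, draw]
BK 3.6: (5.789,-32.111) -> (3.243,-34.657) [heading=45, draw]
FD 12.5: (3.243,-34.657) -> (12.082,-25.818) [heading=45, draw]
FD 13.6: (12.082,-25.818) -> (21.699,-16.201) [heading=45, draw]
PD: pen down
FD 3.1: (21.699,-16.201) -> (23.891,-14.009) [heading=45, draw]
Final: pos=(23.891,-14.009), heading=45, 11 segment(s) drawn

Answer: 23.891 -14.009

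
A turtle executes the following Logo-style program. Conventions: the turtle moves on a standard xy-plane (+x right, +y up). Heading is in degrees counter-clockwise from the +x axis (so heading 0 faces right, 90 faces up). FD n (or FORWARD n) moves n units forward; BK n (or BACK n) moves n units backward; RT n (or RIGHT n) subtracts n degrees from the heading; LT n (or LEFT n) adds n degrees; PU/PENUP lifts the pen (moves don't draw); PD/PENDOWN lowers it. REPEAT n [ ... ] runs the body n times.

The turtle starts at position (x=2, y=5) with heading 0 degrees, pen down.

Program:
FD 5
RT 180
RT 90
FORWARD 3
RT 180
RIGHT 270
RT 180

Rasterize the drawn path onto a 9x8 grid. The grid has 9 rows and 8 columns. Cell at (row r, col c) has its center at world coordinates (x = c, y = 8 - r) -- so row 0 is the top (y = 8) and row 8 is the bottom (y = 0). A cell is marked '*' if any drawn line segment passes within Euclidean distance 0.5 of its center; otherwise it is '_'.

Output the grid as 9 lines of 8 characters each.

Answer: _______*
_______*
_______*
__******
________
________
________
________
________

Derivation:
Segment 0: (2,5) -> (7,5)
Segment 1: (7,5) -> (7,8)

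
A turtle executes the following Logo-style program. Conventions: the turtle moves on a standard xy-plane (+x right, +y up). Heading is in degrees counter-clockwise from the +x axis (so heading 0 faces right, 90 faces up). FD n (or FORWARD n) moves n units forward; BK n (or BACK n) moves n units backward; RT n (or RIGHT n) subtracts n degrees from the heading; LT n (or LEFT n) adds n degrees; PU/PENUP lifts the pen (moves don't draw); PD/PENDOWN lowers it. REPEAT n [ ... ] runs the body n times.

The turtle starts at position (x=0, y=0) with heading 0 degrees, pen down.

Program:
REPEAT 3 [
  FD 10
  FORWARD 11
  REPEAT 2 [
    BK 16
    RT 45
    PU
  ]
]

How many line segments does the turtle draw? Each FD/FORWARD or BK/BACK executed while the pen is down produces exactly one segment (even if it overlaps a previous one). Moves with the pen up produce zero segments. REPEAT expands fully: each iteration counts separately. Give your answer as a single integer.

Answer: 3

Derivation:
Executing turtle program step by step:
Start: pos=(0,0), heading=0, pen down
REPEAT 3 [
  -- iteration 1/3 --
  FD 10: (0,0) -> (10,0) [heading=0, draw]
  FD 11: (10,0) -> (21,0) [heading=0, draw]
  REPEAT 2 [
    -- iteration 1/2 --
    BK 16: (21,0) -> (5,0) [heading=0, draw]
    RT 45: heading 0 -> 315
    PU: pen up
    -- iteration 2/2 --
    BK 16: (5,0) -> (-6.314,11.314) [heading=315, move]
    RT 45: heading 315 -> 270
    PU: pen up
  ]
  -- iteration 2/3 --
  FD 10: (-6.314,11.314) -> (-6.314,1.314) [heading=270, move]
  FD 11: (-6.314,1.314) -> (-6.314,-9.686) [heading=270, move]
  REPEAT 2 [
    -- iteration 1/2 --
    BK 16: (-6.314,-9.686) -> (-6.314,6.314) [heading=270, move]
    RT 45: heading 270 -> 225
    PU: pen up
    -- iteration 2/2 --
    BK 16: (-6.314,6.314) -> (5,17.627) [heading=225, move]
    RT 45: heading 225 -> 180
    PU: pen up
  ]
  -- iteration 3/3 --
  FD 10: (5,17.627) -> (-5,17.627) [heading=180, move]
  FD 11: (-5,17.627) -> (-16,17.627) [heading=180, move]
  REPEAT 2 [
    -- iteration 1/2 --
    BK 16: (-16,17.627) -> (0,17.627) [heading=180, move]
    RT 45: heading 180 -> 135
    PU: pen up
    -- iteration 2/2 --
    BK 16: (0,17.627) -> (11.314,6.314) [heading=135, move]
    RT 45: heading 135 -> 90
    PU: pen up
  ]
]
Final: pos=(11.314,6.314), heading=90, 3 segment(s) drawn
Segments drawn: 3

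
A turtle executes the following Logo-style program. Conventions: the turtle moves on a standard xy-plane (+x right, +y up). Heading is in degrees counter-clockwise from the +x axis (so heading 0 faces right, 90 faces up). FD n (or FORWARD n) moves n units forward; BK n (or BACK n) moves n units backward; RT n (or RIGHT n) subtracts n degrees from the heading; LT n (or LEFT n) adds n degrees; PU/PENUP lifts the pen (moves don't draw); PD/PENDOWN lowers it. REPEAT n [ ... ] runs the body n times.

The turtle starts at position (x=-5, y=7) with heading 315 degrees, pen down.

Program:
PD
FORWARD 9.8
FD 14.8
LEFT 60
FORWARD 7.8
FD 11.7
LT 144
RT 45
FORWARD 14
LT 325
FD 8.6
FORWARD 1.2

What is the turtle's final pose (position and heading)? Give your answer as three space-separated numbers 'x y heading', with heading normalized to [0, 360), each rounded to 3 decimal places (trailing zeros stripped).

Answer: 27.406 17.062 79

Derivation:
Executing turtle program step by step:
Start: pos=(-5,7), heading=315, pen down
PD: pen down
FD 9.8: (-5,7) -> (1.93,0.07) [heading=315, draw]
FD 14.8: (1.93,0.07) -> (12.395,-10.395) [heading=315, draw]
LT 60: heading 315 -> 15
FD 7.8: (12.395,-10.395) -> (19.929,-8.376) [heading=15, draw]
FD 11.7: (19.929,-8.376) -> (31.23,-5.348) [heading=15, draw]
LT 144: heading 15 -> 159
RT 45: heading 159 -> 114
FD 14: (31.23,-5.348) -> (25.536,7.442) [heading=114, draw]
LT 325: heading 114 -> 79
FD 8.6: (25.536,7.442) -> (27.177,15.884) [heading=79, draw]
FD 1.2: (27.177,15.884) -> (27.406,17.062) [heading=79, draw]
Final: pos=(27.406,17.062), heading=79, 7 segment(s) drawn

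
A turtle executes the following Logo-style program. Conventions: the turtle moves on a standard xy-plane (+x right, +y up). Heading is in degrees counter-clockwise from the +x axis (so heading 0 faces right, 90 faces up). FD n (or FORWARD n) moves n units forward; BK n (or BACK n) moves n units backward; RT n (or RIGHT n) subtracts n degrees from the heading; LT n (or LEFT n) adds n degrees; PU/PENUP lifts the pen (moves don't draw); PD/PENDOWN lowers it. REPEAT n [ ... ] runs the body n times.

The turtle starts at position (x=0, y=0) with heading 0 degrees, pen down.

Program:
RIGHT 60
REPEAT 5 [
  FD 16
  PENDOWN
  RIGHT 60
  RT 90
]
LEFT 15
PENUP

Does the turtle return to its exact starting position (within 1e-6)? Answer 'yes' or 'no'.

Answer: no

Derivation:
Executing turtle program step by step:
Start: pos=(0,0), heading=0, pen down
RT 60: heading 0 -> 300
REPEAT 5 [
  -- iteration 1/5 --
  FD 16: (0,0) -> (8,-13.856) [heading=300, draw]
  PD: pen down
  RT 60: heading 300 -> 240
  RT 90: heading 240 -> 150
  -- iteration 2/5 --
  FD 16: (8,-13.856) -> (-5.856,-5.856) [heading=150, draw]
  PD: pen down
  RT 60: heading 150 -> 90
  RT 90: heading 90 -> 0
  -- iteration 3/5 --
  FD 16: (-5.856,-5.856) -> (10.144,-5.856) [heading=0, draw]
  PD: pen down
  RT 60: heading 0 -> 300
  RT 90: heading 300 -> 210
  -- iteration 4/5 --
  FD 16: (10.144,-5.856) -> (-3.713,-13.856) [heading=210, draw]
  PD: pen down
  RT 60: heading 210 -> 150
  RT 90: heading 150 -> 60
  -- iteration 5/5 --
  FD 16: (-3.713,-13.856) -> (4.287,0) [heading=60, draw]
  PD: pen down
  RT 60: heading 60 -> 0
  RT 90: heading 0 -> 270
]
LT 15: heading 270 -> 285
PU: pen up
Final: pos=(4.287,0), heading=285, 5 segment(s) drawn

Start position: (0, 0)
Final position: (4.287, 0)
Distance = 4.287; >= 1e-6 -> NOT closed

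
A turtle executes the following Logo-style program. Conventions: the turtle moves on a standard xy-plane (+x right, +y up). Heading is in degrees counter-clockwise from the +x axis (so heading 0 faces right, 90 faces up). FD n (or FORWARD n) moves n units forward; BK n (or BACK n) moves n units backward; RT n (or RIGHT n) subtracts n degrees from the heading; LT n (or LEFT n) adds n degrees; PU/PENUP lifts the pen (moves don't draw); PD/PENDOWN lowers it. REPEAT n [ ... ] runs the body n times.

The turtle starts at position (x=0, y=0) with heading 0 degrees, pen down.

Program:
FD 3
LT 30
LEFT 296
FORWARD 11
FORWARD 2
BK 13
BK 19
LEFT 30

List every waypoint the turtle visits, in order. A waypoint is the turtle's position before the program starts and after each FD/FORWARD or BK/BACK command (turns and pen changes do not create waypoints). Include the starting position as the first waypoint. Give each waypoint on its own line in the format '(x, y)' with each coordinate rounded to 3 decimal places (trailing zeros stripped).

Executing turtle program step by step:
Start: pos=(0,0), heading=0, pen down
FD 3: (0,0) -> (3,0) [heading=0, draw]
LT 30: heading 0 -> 30
LT 296: heading 30 -> 326
FD 11: (3,0) -> (12.119,-6.151) [heading=326, draw]
FD 2: (12.119,-6.151) -> (13.777,-7.27) [heading=326, draw]
BK 13: (13.777,-7.27) -> (3,0) [heading=326, draw]
BK 19: (3,0) -> (-12.752,10.625) [heading=326, draw]
LT 30: heading 326 -> 356
Final: pos=(-12.752,10.625), heading=356, 5 segment(s) drawn
Waypoints (6 total):
(0, 0)
(3, 0)
(12.119, -6.151)
(13.777, -7.27)
(3, 0)
(-12.752, 10.625)

Answer: (0, 0)
(3, 0)
(12.119, -6.151)
(13.777, -7.27)
(3, 0)
(-12.752, 10.625)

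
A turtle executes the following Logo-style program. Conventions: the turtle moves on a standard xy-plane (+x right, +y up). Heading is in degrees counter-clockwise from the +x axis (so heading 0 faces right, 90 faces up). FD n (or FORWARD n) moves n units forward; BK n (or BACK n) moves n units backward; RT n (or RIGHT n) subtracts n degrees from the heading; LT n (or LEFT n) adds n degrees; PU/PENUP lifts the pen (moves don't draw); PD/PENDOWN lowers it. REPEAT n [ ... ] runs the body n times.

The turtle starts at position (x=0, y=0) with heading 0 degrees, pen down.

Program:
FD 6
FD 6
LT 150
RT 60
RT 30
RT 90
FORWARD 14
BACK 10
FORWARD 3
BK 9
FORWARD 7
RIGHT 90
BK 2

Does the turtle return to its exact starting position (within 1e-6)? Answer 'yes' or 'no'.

Answer: no

Derivation:
Executing turtle program step by step:
Start: pos=(0,0), heading=0, pen down
FD 6: (0,0) -> (6,0) [heading=0, draw]
FD 6: (6,0) -> (12,0) [heading=0, draw]
LT 150: heading 0 -> 150
RT 60: heading 150 -> 90
RT 30: heading 90 -> 60
RT 90: heading 60 -> 330
FD 14: (12,0) -> (24.124,-7) [heading=330, draw]
BK 10: (24.124,-7) -> (15.464,-2) [heading=330, draw]
FD 3: (15.464,-2) -> (18.062,-3.5) [heading=330, draw]
BK 9: (18.062,-3.5) -> (10.268,1) [heading=330, draw]
FD 7: (10.268,1) -> (16.33,-2.5) [heading=330, draw]
RT 90: heading 330 -> 240
BK 2: (16.33,-2.5) -> (17.33,-0.768) [heading=240, draw]
Final: pos=(17.33,-0.768), heading=240, 8 segment(s) drawn

Start position: (0, 0)
Final position: (17.33, -0.768)
Distance = 17.347; >= 1e-6 -> NOT closed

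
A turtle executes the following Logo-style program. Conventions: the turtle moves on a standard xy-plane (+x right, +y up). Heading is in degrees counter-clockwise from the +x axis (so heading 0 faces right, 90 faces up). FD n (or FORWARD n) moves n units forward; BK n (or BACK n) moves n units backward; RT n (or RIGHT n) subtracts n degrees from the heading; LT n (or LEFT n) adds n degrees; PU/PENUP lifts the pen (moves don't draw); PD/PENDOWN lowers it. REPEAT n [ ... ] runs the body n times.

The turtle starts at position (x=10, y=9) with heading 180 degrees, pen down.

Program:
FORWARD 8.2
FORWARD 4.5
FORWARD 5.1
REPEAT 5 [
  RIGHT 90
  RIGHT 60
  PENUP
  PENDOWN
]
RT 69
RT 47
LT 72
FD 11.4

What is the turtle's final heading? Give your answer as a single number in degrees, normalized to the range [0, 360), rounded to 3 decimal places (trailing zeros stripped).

Answer: 106

Derivation:
Executing turtle program step by step:
Start: pos=(10,9), heading=180, pen down
FD 8.2: (10,9) -> (1.8,9) [heading=180, draw]
FD 4.5: (1.8,9) -> (-2.7,9) [heading=180, draw]
FD 5.1: (-2.7,9) -> (-7.8,9) [heading=180, draw]
REPEAT 5 [
  -- iteration 1/5 --
  RT 90: heading 180 -> 90
  RT 60: heading 90 -> 30
  PU: pen up
  PD: pen down
  -- iteration 2/5 --
  RT 90: heading 30 -> 300
  RT 60: heading 300 -> 240
  PU: pen up
  PD: pen down
  -- iteration 3/5 --
  RT 90: heading 240 -> 150
  RT 60: heading 150 -> 90
  PU: pen up
  PD: pen down
  -- iteration 4/5 --
  RT 90: heading 90 -> 0
  RT 60: heading 0 -> 300
  PU: pen up
  PD: pen down
  -- iteration 5/5 --
  RT 90: heading 300 -> 210
  RT 60: heading 210 -> 150
  PU: pen up
  PD: pen down
]
RT 69: heading 150 -> 81
RT 47: heading 81 -> 34
LT 72: heading 34 -> 106
FD 11.4: (-7.8,9) -> (-10.942,19.958) [heading=106, draw]
Final: pos=(-10.942,19.958), heading=106, 4 segment(s) drawn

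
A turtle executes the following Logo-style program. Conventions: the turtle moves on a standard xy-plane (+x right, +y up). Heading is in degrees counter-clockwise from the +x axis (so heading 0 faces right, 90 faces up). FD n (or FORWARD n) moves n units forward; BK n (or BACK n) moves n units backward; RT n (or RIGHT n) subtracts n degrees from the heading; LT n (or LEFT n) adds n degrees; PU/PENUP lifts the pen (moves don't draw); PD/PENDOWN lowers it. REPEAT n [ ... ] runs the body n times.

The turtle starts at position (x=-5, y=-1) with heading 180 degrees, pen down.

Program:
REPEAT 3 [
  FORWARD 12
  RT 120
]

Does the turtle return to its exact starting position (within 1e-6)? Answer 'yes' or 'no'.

Executing turtle program step by step:
Start: pos=(-5,-1), heading=180, pen down
REPEAT 3 [
  -- iteration 1/3 --
  FD 12: (-5,-1) -> (-17,-1) [heading=180, draw]
  RT 120: heading 180 -> 60
  -- iteration 2/3 --
  FD 12: (-17,-1) -> (-11,9.392) [heading=60, draw]
  RT 120: heading 60 -> 300
  -- iteration 3/3 --
  FD 12: (-11,9.392) -> (-5,-1) [heading=300, draw]
  RT 120: heading 300 -> 180
]
Final: pos=(-5,-1), heading=180, 3 segment(s) drawn

Start position: (-5, -1)
Final position: (-5, -1)
Distance = 0; < 1e-6 -> CLOSED

Answer: yes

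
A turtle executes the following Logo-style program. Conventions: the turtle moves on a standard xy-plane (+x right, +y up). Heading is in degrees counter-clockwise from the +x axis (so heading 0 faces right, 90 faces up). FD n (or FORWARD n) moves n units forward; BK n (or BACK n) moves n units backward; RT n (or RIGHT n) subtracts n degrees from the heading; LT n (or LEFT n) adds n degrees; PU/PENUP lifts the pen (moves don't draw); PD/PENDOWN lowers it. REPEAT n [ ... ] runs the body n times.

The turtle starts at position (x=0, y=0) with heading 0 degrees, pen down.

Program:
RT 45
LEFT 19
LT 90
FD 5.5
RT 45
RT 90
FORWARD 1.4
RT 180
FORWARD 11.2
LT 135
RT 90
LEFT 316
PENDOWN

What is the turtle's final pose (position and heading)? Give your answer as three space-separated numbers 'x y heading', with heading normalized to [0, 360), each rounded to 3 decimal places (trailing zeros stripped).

Answer: -0.78 14.209 110

Derivation:
Executing turtle program step by step:
Start: pos=(0,0), heading=0, pen down
RT 45: heading 0 -> 315
LT 19: heading 315 -> 334
LT 90: heading 334 -> 64
FD 5.5: (0,0) -> (2.411,4.943) [heading=64, draw]
RT 45: heading 64 -> 19
RT 90: heading 19 -> 289
FD 1.4: (2.411,4.943) -> (2.867,3.62) [heading=289, draw]
RT 180: heading 289 -> 109
FD 11.2: (2.867,3.62) -> (-0.78,14.209) [heading=109, draw]
LT 135: heading 109 -> 244
RT 90: heading 244 -> 154
LT 316: heading 154 -> 110
PD: pen down
Final: pos=(-0.78,14.209), heading=110, 3 segment(s) drawn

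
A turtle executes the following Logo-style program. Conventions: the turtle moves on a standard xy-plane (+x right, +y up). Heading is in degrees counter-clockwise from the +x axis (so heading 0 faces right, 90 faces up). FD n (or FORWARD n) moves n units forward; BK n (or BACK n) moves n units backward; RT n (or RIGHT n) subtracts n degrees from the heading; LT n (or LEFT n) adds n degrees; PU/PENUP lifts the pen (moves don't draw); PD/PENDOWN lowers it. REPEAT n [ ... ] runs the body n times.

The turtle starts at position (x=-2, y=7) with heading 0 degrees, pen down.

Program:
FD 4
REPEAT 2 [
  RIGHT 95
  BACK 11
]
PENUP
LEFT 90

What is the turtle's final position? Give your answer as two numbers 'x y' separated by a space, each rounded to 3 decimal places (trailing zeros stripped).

Executing turtle program step by step:
Start: pos=(-2,7), heading=0, pen down
FD 4: (-2,7) -> (2,7) [heading=0, draw]
REPEAT 2 [
  -- iteration 1/2 --
  RT 95: heading 0 -> 265
  BK 11: (2,7) -> (2.959,17.958) [heading=265, draw]
  -- iteration 2/2 --
  RT 95: heading 265 -> 170
  BK 11: (2.959,17.958) -> (13.792,16.048) [heading=170, draw]
]
PU: pen up
LT 90: heading 170 -> 260
Final: pos=(13.792,16.048), heading=260, 3 segment(s) drawn

Answer: 13.792 16.048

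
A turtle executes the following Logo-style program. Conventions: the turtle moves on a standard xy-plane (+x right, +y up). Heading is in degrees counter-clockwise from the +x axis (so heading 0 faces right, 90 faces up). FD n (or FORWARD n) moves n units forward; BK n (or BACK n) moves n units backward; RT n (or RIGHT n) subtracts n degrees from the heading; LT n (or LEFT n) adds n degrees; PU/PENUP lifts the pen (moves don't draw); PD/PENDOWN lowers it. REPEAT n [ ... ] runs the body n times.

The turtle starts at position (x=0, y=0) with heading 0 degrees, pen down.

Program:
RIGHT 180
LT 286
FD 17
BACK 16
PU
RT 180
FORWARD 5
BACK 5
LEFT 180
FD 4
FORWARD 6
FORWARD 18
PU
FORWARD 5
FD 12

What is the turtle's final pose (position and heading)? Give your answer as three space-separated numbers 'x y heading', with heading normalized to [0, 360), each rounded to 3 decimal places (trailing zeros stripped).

Executing turtle program step by step:
Start: pos=(0,0), heading=0, pen down
RT 180: heading 0 -> 180
LT 286: heading 180 -> 106
FD 17: (0,0) -> (-4.686,16.341) [heading=106, draw]
BK 16: (-4.686,16.341) -> (-0.276,0.961) [heading=106, draw]
PU: pen up
RT 180: heading 106 -> 286
FD 5: (-0.276,0.961) -> (1.103,-3.845) [heading=286, move]
BK 5: (1.103,-3.845) -> (-0.276,0.961) [heading=286, move]
LT 180: heading 286 -> 106
FD 4: (-0.276,0.961) -> (-1.378,4.806) [heading=106, move]
FD 6: (-1.378,4.806) -> (-3.032,10.574) [heading=106, move]
FD 18: (-3.032,10.574) -> (-7.993,27.877) [heading=106, move]
PU: pen up
FD 5: (-7.993,27.877) -> (-9.372,32.683) [heading=106, move]
FD 12: (-9.372,32.683) -> (-12.679,44.218) [heading=106, move]
Final: pos=(-12.679,44.218), heading=106, 2 segment(s) drawn

Answer: -12.679 44.218 106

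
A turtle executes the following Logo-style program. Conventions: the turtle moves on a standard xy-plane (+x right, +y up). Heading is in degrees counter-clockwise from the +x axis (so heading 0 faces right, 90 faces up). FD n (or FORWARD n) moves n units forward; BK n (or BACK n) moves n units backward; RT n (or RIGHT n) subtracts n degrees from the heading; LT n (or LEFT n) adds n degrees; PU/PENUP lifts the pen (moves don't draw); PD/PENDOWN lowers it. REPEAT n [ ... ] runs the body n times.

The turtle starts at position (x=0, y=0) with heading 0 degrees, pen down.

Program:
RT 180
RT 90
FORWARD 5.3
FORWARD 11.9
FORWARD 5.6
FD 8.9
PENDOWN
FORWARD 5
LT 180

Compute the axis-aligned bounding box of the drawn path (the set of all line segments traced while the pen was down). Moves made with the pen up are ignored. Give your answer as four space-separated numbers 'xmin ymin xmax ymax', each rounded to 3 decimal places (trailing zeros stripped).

Executing turtle program step by step:
Start: pos=(0,0), heading=0, pen down
RT 180: heading 0 -> 180
RT 90: heading 180 -> 90
FD 5.3: (0,0) -> (0,5.3) [heading=90, draw]
FD 11.9: (0,5.3) -> (0,17.2) [heading=90, draw]
FD 5.6: (0,17.2) -> (0,22.8) [heading=90, draw]
FD 8.9: (0,22.8) -> (0,31.7) [heading=90, draw]
PD: pen down
FD 5: (0,31.7) -> (0,36.7) [heading=90, draw]
LT 180: heading 90 -> 270
Final: pos=(0,36.7), heading=270, 5 segment(s) drawn

Segment endpoints: x in {0, 0, 0, 0, 0, 0}, y in {0, 5.3, 17.2, 22.8, 31.7, 36.7}
xmin=0, ymin=0, xmax=0, ymax=36.7

Answer: 0 0 0 36.7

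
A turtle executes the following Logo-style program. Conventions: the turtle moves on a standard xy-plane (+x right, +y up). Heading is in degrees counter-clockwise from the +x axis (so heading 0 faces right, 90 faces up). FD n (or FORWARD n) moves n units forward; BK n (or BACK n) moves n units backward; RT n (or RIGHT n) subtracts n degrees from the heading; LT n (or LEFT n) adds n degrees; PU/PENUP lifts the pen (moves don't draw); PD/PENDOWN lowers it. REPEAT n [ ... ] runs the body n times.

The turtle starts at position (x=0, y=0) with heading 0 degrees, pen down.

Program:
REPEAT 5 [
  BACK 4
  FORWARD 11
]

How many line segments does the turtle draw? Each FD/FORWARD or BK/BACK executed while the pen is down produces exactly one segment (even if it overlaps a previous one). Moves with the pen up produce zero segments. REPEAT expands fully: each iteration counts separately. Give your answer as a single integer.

Answer: 10

Derivation:
Executing turtle program step by step:
Start: pos=(0,0), heading=0, pen down
REPEAT 5 [
  -- iteration 1/5 --
  BK 4: (0,0) -> (-4,0) [heading=0, draw]
  FD 11: (-4,0) -> (7,0) [heading=0, draw]
  -- iteration 2/5 --
  BK 4: (7,0) -> (3,0) [heading=0, draw]
  FD 11: (3,0) -> (14,0) [heading=0, draw]
  -- iteration 3/5 --
  BK 4: (14,0) -> (10,0) [heading=0, draw]
  FD 11: (10,0) -> (21,0) [heading=0, draw]
  -- iteration 4/5 --
  BK 4: (21,0) -> (17,0) [heading=0, draw]
  FD 11: (17,0) -> (28,0) [heading=0, draw]
  -- iteration 5/5 --
  BK 4: (28,0) -> (24,0) [heading=0, draw]
  FD 11: (24,0) -> (35,0) [heading=0, draw]
]
Final: pos=(35,0), heading=0, 10 segment(s) drawn
Segments drawn: 10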